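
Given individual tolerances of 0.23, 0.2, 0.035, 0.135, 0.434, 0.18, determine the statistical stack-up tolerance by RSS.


RSS = sqrt(0.23^2 + 0.2^2 + 0.035^2 + 0.135^2 + 0.434^2 + 0.18^2)
= sqrt(0.333106)
= 0.5772

0.5772


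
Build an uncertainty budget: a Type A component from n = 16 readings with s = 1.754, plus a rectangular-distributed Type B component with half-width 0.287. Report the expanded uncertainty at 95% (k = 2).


u_A = s / sqrt(n) = 1.754 / sqrt(16) = 0.4385
u_B = half_width / sqrt(3) = 0.287 / sqrt(3) = 0.16569953
uc = sqrt(u_A^2 + u_B^2) = sqrt(0.4385^2 + 0.16569953^2) = 0.46876282
U = k * uc = 2 * 0.46876282
U = 0.9375

0.9375


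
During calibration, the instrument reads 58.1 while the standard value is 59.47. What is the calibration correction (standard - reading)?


Correction = standard - reading
= 59.47 - 58.1
= 1.3700

1.3700


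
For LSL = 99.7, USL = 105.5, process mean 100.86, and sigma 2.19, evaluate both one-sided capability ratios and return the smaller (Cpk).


Cpu = (USL - mean) / (3*sigma) = (105.5 - 100.86) / (3*2.19) = 0.7062
Cpl = (mean - LSL) / (3*sigma) = (100.86 - 99.7) / (3*2.19) = 0.1766
Cpk = min(Cpu, Cpl) = 0.1766

0.1766


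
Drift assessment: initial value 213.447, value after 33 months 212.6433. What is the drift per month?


rate = (v2 - v1) / months
= (212.6433 - 213.447) / 33
= -0.8037 / 33
= -0.0244

-0.0244


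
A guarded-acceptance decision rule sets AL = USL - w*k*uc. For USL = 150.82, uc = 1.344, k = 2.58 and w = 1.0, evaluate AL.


U = k * uc = 2.58 * 1.344 = 3.46752
guard band g = w * U = 1.0 * 3.46752 = 3.46752
AL = USL - g = 150.82 - 3.46752
AL = 147.3525

147.3525


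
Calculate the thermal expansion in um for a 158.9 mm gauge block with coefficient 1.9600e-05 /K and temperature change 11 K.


dL = L * alpha * dT
= 158.9 * 1.9600e-05 * 11
= 0.0342588 mm
dL_um = 0.0342588 * 1000 = 34.2588 um

34.2588


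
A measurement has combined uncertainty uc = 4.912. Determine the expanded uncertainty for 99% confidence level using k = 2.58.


U = k * uc
U = 2.58 * 4.912
U = 12.6730

12.6730


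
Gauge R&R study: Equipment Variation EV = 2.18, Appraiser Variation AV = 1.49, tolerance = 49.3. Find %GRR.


GRR = sqrt(EV^2 + AV^2) = sqrt(2.18^2 + 1.49^2) = 2.6405492
%GRR = GRR / tol * 100 = 2.6405492 / 49.3 * 100
%GRR = 5.3561

5.3561


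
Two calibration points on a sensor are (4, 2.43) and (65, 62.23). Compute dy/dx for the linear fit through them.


slope = (y2 - y1) / (x2 - x1)
= (62.23 - 2.43) / (65 - 4)
= 59.8000 / 61
= 0.9803

0.9803


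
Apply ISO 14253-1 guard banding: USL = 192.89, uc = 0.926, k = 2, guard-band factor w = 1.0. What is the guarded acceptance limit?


U = k * uc = 2 * 0.926 = 1.852
guard band g = w * U = 1.0 * 1.852 = 1.852
AL = USL - g = 192.89 - 1.852
AL = 191.0380

191.0380


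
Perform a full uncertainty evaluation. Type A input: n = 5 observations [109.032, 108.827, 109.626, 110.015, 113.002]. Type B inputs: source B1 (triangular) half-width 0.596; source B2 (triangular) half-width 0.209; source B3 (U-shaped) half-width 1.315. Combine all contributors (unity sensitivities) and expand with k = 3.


mean = (109.032 + 108.827 + 109.626 + 110.015 + 113.002) / 5 = 110.1004
s = sqrt(sum((x - mean)^2)/(n-1)) = 1.6892792
u_A = s / sqrt(n) = 1.6892792 / sqrt(5) = 0.75546862
u_B1 = 0.596 / sqrt(6) = 0.24331598
u_B2 = 0.209 / sqrt(6) = 0.085323893
u_B3 = 1.315 / sqrt(2) = 0.92984542
uc = sqrt(0.75546862^2 + 0.24331598^2 + 0.085323893^2 + 0.92984542^2) = 1.225491
U = k * uc = 3 * 1.225491
U = 3.6765

3.6765


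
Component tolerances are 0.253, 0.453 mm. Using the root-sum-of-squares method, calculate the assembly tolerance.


RSS = sqrt(0.253^2 + 0.453^2)
= sqrt(0.269218)
= 0.5189

0.5189


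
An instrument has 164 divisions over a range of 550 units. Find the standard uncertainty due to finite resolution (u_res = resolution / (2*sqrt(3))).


resolution = range / divisions
resolution = 550 / 164 = 3.3536585
u_res = resolution / (2*sqrt(3))
u_res = 3.3536585 / 3.4641016
u_res = 0.9681

0.9681


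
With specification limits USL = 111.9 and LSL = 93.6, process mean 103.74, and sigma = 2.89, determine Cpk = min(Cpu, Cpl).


Cpu = (USL - mean) / (3*sigma) = (111.9 - 103.74) / (3*2.89) = 0.9412
Cpl = (mean - LSL) / (3*sigma) = (103.74 - 93.6) / (3*2.89) = 1.1696
Cpk = min(Cpu, Cpl) = 0.9412

0.9412


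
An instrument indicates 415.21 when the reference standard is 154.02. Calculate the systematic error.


Systematic error = measured - true
= 415.21 - 154.02
= 261.1900

261.1900


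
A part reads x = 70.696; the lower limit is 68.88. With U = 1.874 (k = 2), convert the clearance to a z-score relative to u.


u = U / k = 1.874 / 2 = 0.937
margin = |LSL - x| = |68.88 - 70.696| = 1.816
z = margin / u = 1.816 / 0.937
z = 1.9381

1.9381


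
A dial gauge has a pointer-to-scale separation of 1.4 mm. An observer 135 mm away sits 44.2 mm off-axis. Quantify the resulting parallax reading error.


error = h * offset / d
= 1.4 * 44.2 / 135
= 0.4584

0.4584


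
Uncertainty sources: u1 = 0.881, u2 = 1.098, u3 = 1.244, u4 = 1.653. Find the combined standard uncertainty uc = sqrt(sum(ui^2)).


uc = sqrt(0.881^2 + 1.098^2 + 1.244^2 + 1.653^2)
uc = sqrt(6.26171)
uc = 2.5023

2.5023


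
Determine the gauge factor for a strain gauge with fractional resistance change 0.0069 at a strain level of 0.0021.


GF = (dR/R) / epsilon
= 0.0069 / 0.0021
= 3.2857

3.2857


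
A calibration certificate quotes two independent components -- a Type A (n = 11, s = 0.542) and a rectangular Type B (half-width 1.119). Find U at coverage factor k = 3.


u_A = s / sqrt(n) = 0.542 / sqrt(11) = 0.16341915
u_B = half_width / sqrt(3) = 1.119 / sqrt(3) = 0.64605495
uc = sqrt(u_A^2 + u_B^2) = sqrt(0.16341915^2 + 0.64605495^2) = 0.66640289
U = k * uc = 3 * 0.66640289
U = 1.9992

1.9992


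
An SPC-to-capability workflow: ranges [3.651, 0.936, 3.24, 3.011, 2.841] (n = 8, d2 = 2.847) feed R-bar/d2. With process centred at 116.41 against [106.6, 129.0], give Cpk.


R_bar = (3.651 + 0.936 + 3.24 + 3.011 + 2.841) / 5 = 2.7358
sigma = R_bar / d2 = 2.7358 / 2.847 = 0.96094134
Cp = (USL - LSL)/(6*sigma) = (129.0 - 106.6)/(6*0.96094134) = 3.8851
Cpu = (129.0 - 116.41)/(3*0.96094134) = 4.3672
Cpl = (116.41 - 106.6)/(3*0.96094134) = 3.4029
Cpk = min(Cpu, Cpl) = 3.4029

3.4029


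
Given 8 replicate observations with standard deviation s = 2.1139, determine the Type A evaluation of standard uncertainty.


u_A = s / sqrt(n)
u_A = 2.1139 / sqrt(8)
u_A = 2.1139 / 2.8284271
u_A = 0.7474

0.7474


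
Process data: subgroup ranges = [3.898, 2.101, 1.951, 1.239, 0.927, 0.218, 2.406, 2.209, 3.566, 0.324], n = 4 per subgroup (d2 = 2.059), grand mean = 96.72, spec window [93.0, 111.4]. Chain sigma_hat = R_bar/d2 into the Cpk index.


R_bar = (3.898 + 2.101 + 1.951 + 1.239 + 0.927 + 0.218 + 2.406 + 2.209 + 3.566 + 0.324) / 10 = 1.8839
sigma = R_bar / d2 = 1.8839 / 2.059 = 0.91495872
Cp = (USL - LSL)/(6*sigma) = (111.4 - 93.0)/(6*0.91495872) = 3.3517
Cpu = (111.4 - 96.72)/(3*0.91495872) = 5.3481
Cpl = (96.72 - 93.0)/(3*0.91495872) = 1.3553
Cpk = min(Cpu, Cpl) = 1.3553

1.3553


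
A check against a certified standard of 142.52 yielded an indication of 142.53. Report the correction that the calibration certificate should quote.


Correction = standard - reading
= 142.52 - 142.53
= -0.0100

-0.0100


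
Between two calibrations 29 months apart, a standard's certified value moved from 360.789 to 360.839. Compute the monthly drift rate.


rate = (v2 - v1) / months
= (360.839 - 360.789) / 29
= 0.0500 / 29
= 0.0017

0.0017


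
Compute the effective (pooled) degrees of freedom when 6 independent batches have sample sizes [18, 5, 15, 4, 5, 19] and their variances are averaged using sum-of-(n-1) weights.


nu = sum_i (n_i - 1)
nu = ((18 - 1) + (5 - 1) + (15 - 1) + (4 - 1) + (5 - 1) + (19 - 1))
nu = 17 + 4 + 14 + 3 + 4 + 18
nu = 60

60


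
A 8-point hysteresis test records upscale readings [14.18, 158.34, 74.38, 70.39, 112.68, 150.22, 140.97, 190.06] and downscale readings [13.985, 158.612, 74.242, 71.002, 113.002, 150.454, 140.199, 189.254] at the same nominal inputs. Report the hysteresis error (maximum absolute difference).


|14.18 - 13.985| = 0.1950
|158.34 - 158.612| = 0.2720
|74.38 - 74.242| = 0.1380
|70.39 - 71.002| = 0.6120
|112.68 - 113.002| = 0.3220
|150.22 - 150.454| = 0.2340
|140.97 - 140.199| = 0.7710
|190.06 - 189.254| = 0.8060
hysteresis = max(diffs) = 0.8060

0.8060


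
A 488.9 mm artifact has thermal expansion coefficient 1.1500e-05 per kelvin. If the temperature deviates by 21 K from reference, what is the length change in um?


dL = L * alpha * dT
= 488.9 * 1.1500e-05 * 21
= 0.1180694 mm
dL_um = 0.1180694 * 1000 = 118.0694 um

118.0694


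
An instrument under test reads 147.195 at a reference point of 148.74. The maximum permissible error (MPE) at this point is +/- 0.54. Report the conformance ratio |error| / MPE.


e = indication - reference = 147.195 - 148.74 = -1.5450
|e| = 1.5450
ratio = |e| / MPE = 1.5450 / 0.54
ratio = 2.8611

2.8611


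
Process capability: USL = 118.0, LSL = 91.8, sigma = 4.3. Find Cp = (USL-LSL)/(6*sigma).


Cp = (USL - LSL) / (6 * sigma)
= (118.0 - 91.8) / (6 * 4.3)
= 26.2000 / 25.8000
= 1.0155

1.0155


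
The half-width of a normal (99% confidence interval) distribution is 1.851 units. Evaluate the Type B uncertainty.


u_B = half_width / 2.576
u_B = 1.851 / 2.576
u_B = 0.7186

0.7186


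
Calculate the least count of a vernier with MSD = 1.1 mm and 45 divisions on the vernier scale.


LC = MSD / n_div
= 1.1 / 45
= 0.0244

0.0244


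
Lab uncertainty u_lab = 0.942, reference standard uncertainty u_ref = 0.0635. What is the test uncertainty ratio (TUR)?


TUR = u_lab / u_ref
= 0.942 / 0.0635
= 14.8346

14.8346


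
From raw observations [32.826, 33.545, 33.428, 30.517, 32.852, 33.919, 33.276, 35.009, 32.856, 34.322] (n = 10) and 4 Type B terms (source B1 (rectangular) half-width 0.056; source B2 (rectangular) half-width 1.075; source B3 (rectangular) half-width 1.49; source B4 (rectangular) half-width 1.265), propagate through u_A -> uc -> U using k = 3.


mean = (32.826 + 33.545 + 33.428 + 30.517 + 32.852 + 33.919 + 33.276 + 35.009 + 32.856 + 34.322) / 10 = 33.255
s = sqrt(sum((x - mean)^2)/(n-1)) = 1.1912956
u_A = s / sqrt(n) = 1.1912956 / sqrt(10) = 0.37672075
u_B1 = 0.056 / sqrt(3) = 0.032331615
u_B2 = 1.075 / sqrt(3) = 0.62065154
u_B3 = 1.49 / sqrt(3) = 0.8602519
u_B4 = 1.265 / sqrt(3) = 0.73034809
uc = sqrt(0.37672075^2 + 0.032331615^2 + 0.62065154^2 + 0.8602519^2 + 0.73034809^2) = 1.3422421
U = k * uc = 3 * 1.3422421
U = 4.0267

4.0267


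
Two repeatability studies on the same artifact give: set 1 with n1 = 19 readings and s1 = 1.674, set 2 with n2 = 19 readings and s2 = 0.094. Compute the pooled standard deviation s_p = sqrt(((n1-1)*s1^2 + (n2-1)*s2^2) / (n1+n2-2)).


s_p = sqrt(((n1-1)*s1^2 + (n2-1)*s2^2) / (n1+n2-2))
numerator = (19-1)*1.674^2 + (19-1)*0.094^2 = 50.440968 + 0.159048 = 50.600016
denominator = 19 + 19 - 2 = 36
s_p^2 = 50.600016 / 36 = 1.405556
s_p = sqrt(1.405556) = 1.1856

1.1856


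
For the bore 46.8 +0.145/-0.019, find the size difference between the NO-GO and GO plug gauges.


GO = nominal - lower_tol (smallest hole = maximum material condition)
GO = 46.8 - 0.019 = 46.781
NO-GO = nominal + upper_tol (largest hole = least material condition)
NO-GO = 46.8 + 0.145 = 46.945
spread = NO-GO - GO = 46.945 - 46.781 = 0.1640

0.1640


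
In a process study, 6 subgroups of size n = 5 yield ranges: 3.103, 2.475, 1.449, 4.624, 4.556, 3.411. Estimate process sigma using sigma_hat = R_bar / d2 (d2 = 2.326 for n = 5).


R_bar = (3.103 + 2.475 + 1.449 + 4.624 + 4.556 + 3.411) / 6
R_bar = 19.618 / 6 = 3.2696667
sigma_hat = R_bar / d2 = 3.2696667 / 2.326 = 1.4057

1.4057


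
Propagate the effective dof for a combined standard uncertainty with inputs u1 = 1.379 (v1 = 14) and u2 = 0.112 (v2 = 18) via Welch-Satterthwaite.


uc = sqrt(u1^2 + u2^2) = sqrt(1.379^2 + 0.112^2) = 1.3835407
v_eff = uc^4 / (u1^4/v1 + u2^4/v2)
= 1.3835407^4 / (1.379^4/14 + 0.112^4/18)
= 3.6641037 / 0.25831149
v_eff = 14.1848

14.1848


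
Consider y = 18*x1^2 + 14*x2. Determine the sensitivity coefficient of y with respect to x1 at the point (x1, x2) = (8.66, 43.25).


y = 18*x1^2 + 14*x2
dy/dx1 = 2*18*x1
Evaluate at x1 = 8.66: c1 = 36 * 8.66
c1 = 311.7600

311.7600


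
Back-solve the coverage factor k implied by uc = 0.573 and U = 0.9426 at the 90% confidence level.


k = U / uc
k = 0.9426 / 0.573
k = 1.645

1.645


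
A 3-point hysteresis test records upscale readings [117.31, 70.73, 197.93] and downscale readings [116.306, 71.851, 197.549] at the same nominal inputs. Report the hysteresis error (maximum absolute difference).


|117.31 - 116.306| = 1.0040
|70.73 - 71.851| = 1.1210
|197.93 - 197.549| = 0.3810
hysteresis = max(diffs) = 1.1210

1.1210


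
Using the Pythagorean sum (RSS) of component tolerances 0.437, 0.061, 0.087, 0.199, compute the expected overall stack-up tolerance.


RSS = sqrt(0.437^2 + 0.061^2 + 0.087^2 + 0.199^2)
= sqrt(0.24186)
= 0.4918

0.4918


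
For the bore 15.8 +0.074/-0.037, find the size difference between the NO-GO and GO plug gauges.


GO = nominal - lower_tol (smallest hole = maximum material condition)
GO = 15.8 - 0.037 = 15.763
NO-GO = nominal + upper_tol (largest hole = least material condition)
NO-GO = 15.8 + 0.074 = 15.874
spread = NO-GO - GO = 15.874 - 15.763 = 0.1110

0.1110


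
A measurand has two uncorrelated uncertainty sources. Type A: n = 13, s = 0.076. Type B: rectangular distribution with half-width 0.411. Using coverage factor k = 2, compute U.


u_A = s / sqrt(n) = 0.076 / sqrt(13) = 0.021078607
u_B = half_width / sqrt(3) = 0.411 / sqrt(3) = 0.23729096
uc = sqrt(u_A^2 + u_B^2) = sqrt(0.021078607^2 + 0.23729096^2) = 0.23822533
U = k * uc = 2 * 0.23822533
U = 0.4765

0.4765


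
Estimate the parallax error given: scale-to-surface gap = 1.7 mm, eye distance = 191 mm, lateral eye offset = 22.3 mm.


error = h * offset / d
= 1.7 * 22.3 / 191
= 0.1985

0.1985


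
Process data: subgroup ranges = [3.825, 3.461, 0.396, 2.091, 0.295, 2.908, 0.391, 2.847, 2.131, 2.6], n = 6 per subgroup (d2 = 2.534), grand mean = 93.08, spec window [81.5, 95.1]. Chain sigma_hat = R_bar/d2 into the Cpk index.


R_bar = (3.825 + 3.461 + 0.396 + 2.091 + 0.295 + 2.908 + 0.391 + 2.847 + 2.131 + 2.6) / 10 = 2.0945
sigma = R_bar / d2 = 2.0945 / 2.534 = 0.8265588
Cp = (USL - LSL)/(6*sigma) = (95.1 - 81.5)/(6*0.8265588) = 2.7423
Cpu = (95.1 - 93.08)/(3*0.8265588) = 0.8146
Cpl = (93.08 - 81.5)/(3*0.8265588) = 4.6700
Cpk = min(Cpu, Cpl) = 0.8146

0.8146


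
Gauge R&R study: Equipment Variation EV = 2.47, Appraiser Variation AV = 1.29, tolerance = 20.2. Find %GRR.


GRR = sqrt(EV^2 + AV^2) = sqrt(2.47^2 + 1.29^2) = 2.786575
%GRR = GRR / tol * 100 = 2.786575 / 20.2 * 100
%GRR = 13.7949

13.7949


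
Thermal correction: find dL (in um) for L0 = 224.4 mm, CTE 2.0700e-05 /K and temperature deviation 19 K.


dL = L * alpha * dT
= 224.4 * 2.0700e-05 * 19
= 0.0882565 mm
dL_um = 0.0882565 * 1000 = 88.2565 um

88.2565


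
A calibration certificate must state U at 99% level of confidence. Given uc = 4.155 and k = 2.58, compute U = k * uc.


U = k * uc
U = 2.58 * 4.155
U = 10.7199

10.7199


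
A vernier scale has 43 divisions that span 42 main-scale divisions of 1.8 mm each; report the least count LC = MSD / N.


LC = MSD / n_div
= 1.8 / 43
= 0.0419

0.0419


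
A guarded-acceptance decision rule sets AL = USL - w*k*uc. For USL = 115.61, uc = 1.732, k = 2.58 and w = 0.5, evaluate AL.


U = k * uc = 2.58 * 1.732 = 4.46856
guard band g = w * U = 0.5 * 4.46856 = 2.23428
AL = USL - g = 115.61 - 2.23428
AL = 113.3757

113.3757


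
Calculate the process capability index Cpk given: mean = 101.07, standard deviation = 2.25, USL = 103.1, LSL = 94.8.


Cpu = (USL - mean) / (3*sigma) = (103.1 - 101.07) / (3*2.25) = 0.3007
Cpl = (mean - LSL) / (3*sigma) = (101.07 - 94.8) / (3*2.25) = 0.9289
Cpk = min(Cpu, Cpl) = 0.3007

0.3007


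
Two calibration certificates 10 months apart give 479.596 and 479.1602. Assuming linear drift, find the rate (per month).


rate = (v2 - v1) / months
= (479.1602 - 479.596) / 10
= -0.4358 / 10
= -0.0436

-0.0436


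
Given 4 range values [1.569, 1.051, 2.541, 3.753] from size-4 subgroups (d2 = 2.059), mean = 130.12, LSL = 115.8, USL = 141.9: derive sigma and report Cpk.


R_bar = (1.569 + 1.051 + 2.541 + 3.753) / 4 = 2.2285
sigma = R_bar / d2 = 2.2285 / 2.059 = 1.0823215
Cp = (USL - LSL)/(6*sigma) = (141.9 - 115.8)/(6*1.0823215) = 4.0191
Cpu = (141.9 - 130.12)/(3*1.0823215) = 3.6280
Cpl = (130.12 - 115.8)/(3*1.0823215) = 4.4103
Cpk = min(Cpu, Cpl) = 3.6280

3.6280


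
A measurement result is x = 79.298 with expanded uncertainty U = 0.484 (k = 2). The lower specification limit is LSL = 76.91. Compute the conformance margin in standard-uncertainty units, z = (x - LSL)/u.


u = U / k = 0.484 / 2 = 0.242
margin = |LSL - x| = |76.91 - 79.298| = 2.388
z = margin / u = 2.388 / 0.242
z = 9.8678

9.8678


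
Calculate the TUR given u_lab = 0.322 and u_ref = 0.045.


TUR = u_lab / u_ref
= 0.322 / 0.045
= 7.1556

7.1556


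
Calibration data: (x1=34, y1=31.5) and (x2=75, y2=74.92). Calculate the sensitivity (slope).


slope = (y2 - y1) / (x2 - x1)
= (74.92 - 31.5) / (75 - 34)
= 43.4200 / 41
= 1.0590

1.0590


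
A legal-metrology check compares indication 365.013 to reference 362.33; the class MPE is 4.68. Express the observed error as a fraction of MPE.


e = indication - reference = 365.013 - 362.33 = 2.6830
|e| = 2.6830
ratio = |e| / MPE = 2.6830 / 4.68
ratio = 0.5733

0.5733


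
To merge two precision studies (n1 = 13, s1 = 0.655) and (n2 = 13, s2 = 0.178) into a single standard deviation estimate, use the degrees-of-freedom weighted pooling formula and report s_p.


s_p = sqrt(((n1-1)*s1^2 + (n2-1)*s2^2) / (n1+n2-2))
numerator = (13-1)*0.655^2 + (13-1)*0.178^2 = 5.1483 + 0.380208 = 5.528508
denominator = 13 + 13 - 2 = 24
s_p^2 = 5.528508 / 24 = 0.2303545
s_p = sqrt(0.2303545) = 0.4800

0.4800


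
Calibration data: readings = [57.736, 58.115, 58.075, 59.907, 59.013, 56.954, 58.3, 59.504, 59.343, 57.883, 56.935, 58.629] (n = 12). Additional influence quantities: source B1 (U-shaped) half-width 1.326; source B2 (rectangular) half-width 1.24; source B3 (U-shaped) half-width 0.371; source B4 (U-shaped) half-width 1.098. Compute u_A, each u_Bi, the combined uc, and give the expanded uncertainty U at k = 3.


mean = (57.736 + 58.115 + 58.075 + 59.907 + 59.013 + 56.954 + 58.3 + 59.504 + 59.343 + 57.883 + 56.935 + 58.629) / 12 = 58.36616667
s = sqrt(sum((x - mean)^2)/(n-1)) = 0.95039531
u_A = s / sqrt(n) = 0.95039531 / sqrt(12) = 0.27435549
u_B1 = 1.326 / sqrt(2) = 0.93762359
u_B2 = 1.24 / sqrt(3) = 0.71591433
u_B3 = 0.371 / sqrt(2) = 0.26233662
u_B4 = 1.098 / sqrt(2) = 0.77640325
uc = sqrt(0.27435549^2 + 0.93762359^2 + 0.71591433^2 + 0.26233662^2 + 0.77640325^2) = 1.4623832
U = k * uc = 3 * 1.4623832
U = 4.3871

4.3871


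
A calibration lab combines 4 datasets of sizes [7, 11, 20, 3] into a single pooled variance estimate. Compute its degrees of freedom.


nu = sum_i (n_i - 1)
nu = ((7 - 1) + (11 - 1) + (20 - 1) + (3 - 1))
nu = 6 + 10 + 19 + 2
nu = 37

37


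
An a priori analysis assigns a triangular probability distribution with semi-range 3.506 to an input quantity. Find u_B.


u_B = half_width / sqrt(6)
u_B = 3.506 / 2.4494897
u_B = 1.4313

1.4313


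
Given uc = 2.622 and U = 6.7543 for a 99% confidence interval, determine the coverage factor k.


k = U / uc
k = 6.7543 / 2.622
k = 2.576

2.576


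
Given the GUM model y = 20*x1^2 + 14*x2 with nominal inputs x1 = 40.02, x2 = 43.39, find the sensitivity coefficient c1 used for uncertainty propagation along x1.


y = 20*x1^2 + 14*x2
dy/dx1 = 2*20*x1
Evaluate at x1 = 40.02: c1 = 40 * 40.02
c1 = 1600.8000

1600.8000


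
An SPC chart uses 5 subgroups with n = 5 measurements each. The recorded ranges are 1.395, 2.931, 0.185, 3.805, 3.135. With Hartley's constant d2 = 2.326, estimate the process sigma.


R_bar = (1.395 + 2.931 + 0.185 + 3.805 + 3.135) / 5
R_bar = 11.451 / 5 = 2.2902
sigma_hat = R_bar / d2 = 2.2902 / 2.326 = 0.9846

0.9846


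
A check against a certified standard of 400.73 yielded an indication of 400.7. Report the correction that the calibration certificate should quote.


Correction = standard - reading
= 400.73 - 400.7
= 0.0300

0.0300


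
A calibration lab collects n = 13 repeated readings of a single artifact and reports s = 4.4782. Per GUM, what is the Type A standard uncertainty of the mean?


u_A = s / sqrt(n)
u_A = 4.4782 / sqrt(13)
u_A = 4.4782 / 3.6055513
u_A = 1.2420

1.2420


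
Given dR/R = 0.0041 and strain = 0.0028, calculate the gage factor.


GF = (dR/R) / epsilon
= 0.0041 / 0.0028
= 1.4643

1.4643


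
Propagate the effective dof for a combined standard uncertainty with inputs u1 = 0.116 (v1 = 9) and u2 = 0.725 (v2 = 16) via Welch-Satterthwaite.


uc = sqrt(u1^2 + u2^2) = sqrt(0.116^2 + 0.725^2) = 0.73422136
v_eff = uc^4 / (u1^4/v1 + u2^4/v2)
= 0.73422136^4 / (0.116^4/9 + 0.725^4/16)
= 0.29060833 / 0.017287721
v_eff = 16.8101

16.8101


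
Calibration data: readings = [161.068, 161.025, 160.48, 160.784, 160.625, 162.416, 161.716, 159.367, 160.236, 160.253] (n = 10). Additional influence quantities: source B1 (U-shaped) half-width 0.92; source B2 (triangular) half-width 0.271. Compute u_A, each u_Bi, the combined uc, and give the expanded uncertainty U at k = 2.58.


mean = (161.068 + 161.025 + 160.48 + 160.784 + 160.625 + 162.416 + 161.716 + 159.367 + 160.236 + 160.253) / 10 = 160.797
s = sqrt(sum((x - mean)^2)/(n-1)) = 0.84175386
u_A = s / sqrt(n) = 0.84175386 / sqrt(10) = 0.26618594
u_B1 = 0.92 / sqrt(2) = 0.65053824
u_B2 = 0.271 / sqrt(6) = 0.11063529
uc = sqrt(0.26618594^2 + 0.65053824^2 + 0.11063529^2) = 0.71154418
U = k * uc = 2.58 * 0.71154418
U = 1.8358

1.8358


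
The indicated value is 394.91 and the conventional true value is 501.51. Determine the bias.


Systematic error = measured - true
= 394.91 - 501.51
= -106.6000

-106.6000


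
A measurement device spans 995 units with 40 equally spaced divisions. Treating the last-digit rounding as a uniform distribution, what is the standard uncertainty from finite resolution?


resolution = range / divisions
resolution = 995 / 40 = 24.875
u_res = resolution / (2*sqrt(3))
u_res = 24.875 / 3.4641016
u_res = 7.1808

7.1808


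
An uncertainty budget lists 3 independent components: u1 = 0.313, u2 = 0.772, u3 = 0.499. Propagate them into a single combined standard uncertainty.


uc = sqrt(0.313^2 + 0.772^2 + 0.499^2)
uc = sqrt(0.942954)
uc = 0.9711

0.9711


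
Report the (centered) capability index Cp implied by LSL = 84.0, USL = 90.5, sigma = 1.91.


Cp = (USL - LSL) / (6 * sigma)
= (90.5 - 84.0) / (6 * 1.91)
= 6.5000 / 11.4600
= 0.5672

0.5672


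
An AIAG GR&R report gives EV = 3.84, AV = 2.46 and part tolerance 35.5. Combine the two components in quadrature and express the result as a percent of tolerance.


GRR = sqrt(EV^2 + AV^2) = sqrt(3.84^2 + 2.46^2) = 4.5603947
%GRR = GRR / tol * 100 = 4.5603947 / 35.5 * 100
%GRR = 12.8462

12.8462


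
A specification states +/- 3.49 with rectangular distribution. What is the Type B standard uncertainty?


u_B = half_width / sqrt(3)
u_B = 3.49 / 1.7320508
u_B = 2.0150

2.0150


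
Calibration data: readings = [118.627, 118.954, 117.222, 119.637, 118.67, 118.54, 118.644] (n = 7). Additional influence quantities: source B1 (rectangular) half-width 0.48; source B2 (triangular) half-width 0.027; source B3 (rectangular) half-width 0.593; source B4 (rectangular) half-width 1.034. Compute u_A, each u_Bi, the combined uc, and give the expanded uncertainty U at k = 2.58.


mean = (118.627 + 118.954 + 117.222 + 119.637 + 118.67 + 118.54 + 118.644) / 7 = 118.6134286
s = sqrt(sum((x - mean)^2)/(n-1)) = 0.71989255
u_A = s / sqrt(n) = 0.71989255 / sqrt(7) = 0.27209381
u_B1 = 0.48 / sqrt(3) = 0.27712813
u_B2 = 0.027 / sqrt(6) = 0.011022704
u_B3 = 0.593 / sqrt(3) = 0.34236871
u_B4 = 1.034 / sqrt(3) = 0.59698018
uc = sqrt(0.27209381^2 + 0.27712813^2 + 0.011022704^2 + 0.34236871^2 + 0.59698018^2) = 0.79028995
U = k * uc = 2.58 * 0.79028995
U = 2.0389

2.0389


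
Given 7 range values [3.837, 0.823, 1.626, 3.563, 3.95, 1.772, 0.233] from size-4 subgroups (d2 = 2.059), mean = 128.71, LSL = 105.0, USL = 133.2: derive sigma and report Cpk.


R_bar = (3.837 + 0.823 + 1.626 + 3.563 + 3.95 + 1.772 + 0.233) / 7 = 2.2577143
sigma = R_bar / d2 = 2.2577143 / 2.059 = 1.0965101
Cp = (USL - LSL)/(6*sigma) = (133.2 - 105.0)/(6*1.0965101) = 4.2863
Cpu = (133.2 - 128.71)/(3*1.0965101) = 1.3649
Cpl = (128.71 - 105.0)/(3*1.0965101) = 7.2077
Cpk = min(Cpu, Cpl) = 1.3649

1.3649


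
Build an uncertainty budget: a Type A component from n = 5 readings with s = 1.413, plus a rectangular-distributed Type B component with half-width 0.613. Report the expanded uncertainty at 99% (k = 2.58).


u_A = s / sqrt(n) = 1.413 / sqrt(5) = 0.63191281
u_B = half_width / sqrt(3) = 0.613 / sqrt(3) = 0.35391572
uc = sqrt(u_A^2 + u_B^2) = sqrt(0.63191281^2 + 0.35391572^2) = 0.72427214
U = k * uc = 2.58 * 0.72427214
U = 1.8686

1.8686


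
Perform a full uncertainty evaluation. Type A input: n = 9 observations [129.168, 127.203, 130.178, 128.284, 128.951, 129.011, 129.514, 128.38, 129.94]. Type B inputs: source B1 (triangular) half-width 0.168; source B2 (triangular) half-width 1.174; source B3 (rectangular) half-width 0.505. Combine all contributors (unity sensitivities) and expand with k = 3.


mean = (129.168 + 127.203 + 130.178 + 128.284 + 128.951 + 129.011 + 129.514 + 128.38 + 129.94) / 9 = 128.9587778
s = sqrt(sum((x - mean)^2)/(n-1)) = 0.91359165
u_A = s / sqrt(n) = 0.91359165 / sqrt(9) = 0.30453055
u_B1 = 0.168 / sqrt(6) = 0.068585713
u_B2 = 1.174 / sqrt(6) = 0.47928349
u_B3 = 0.505 / sqrt(3) = 0.29156189
uc = sqrt(0.30453055^2 + 0.068585713^2 + 0.47928349^2 + 0.29156189^2) = 0.64199989
U = k * uc = 3 * 0.64199989
U = 1.9260

1.9260


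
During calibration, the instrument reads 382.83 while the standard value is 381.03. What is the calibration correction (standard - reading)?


Correction = standard - reading
= 381.03 - 382.83
= -1.8000

-1.8000


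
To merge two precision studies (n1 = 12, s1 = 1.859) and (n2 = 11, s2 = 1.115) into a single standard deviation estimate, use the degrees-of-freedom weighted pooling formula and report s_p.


s_p = sqrt(((n1-1)*s1^2 + (n2-1)*s2^2) / (n1+n2-2))
numerator = (12-1)*1.859^2 + (11-1)*1.115^2 = 38.014691 + 12.43225 = 50.446941
denominator = 12 + 11 - 2 = 21
s_p^2 = 50.446941 / 21 = 2.4022353
s_p = sqrt(2.4022353) = 1.5499

1.5499


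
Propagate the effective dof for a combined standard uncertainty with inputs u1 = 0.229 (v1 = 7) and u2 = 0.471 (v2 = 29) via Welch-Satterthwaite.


uc = sqrt(u1^2 + u2^2) = sqrt(0.229^2 + 0.471^2) = 0.52371939
v_eff = uc^4 / (u1^4/v1 + u2^4/v2)
= 0.52371939^4 / (0.229^4/7 + 0.471^4/29)
= 0.075230615 / 0.0020898803
v_eff = 35.9976

35.9976


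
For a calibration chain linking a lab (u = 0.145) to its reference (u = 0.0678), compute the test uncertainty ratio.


TUR = u_lab / u_ref
= 0.145 / 0.0678
= 2.1386

2.1386


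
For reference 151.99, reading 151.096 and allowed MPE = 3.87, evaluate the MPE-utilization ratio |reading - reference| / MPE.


e = indication - reference = 151.096 - 151.99 = -0.8940
|e| = 0.8940
ratio = |e| / MPE = 0.8940 / 3.87
ratio = 0.2310

0.2310


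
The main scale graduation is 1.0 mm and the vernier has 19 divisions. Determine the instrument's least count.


LC = MSD / n_div
= 1.0 / 19
= 0.0526

0.0526


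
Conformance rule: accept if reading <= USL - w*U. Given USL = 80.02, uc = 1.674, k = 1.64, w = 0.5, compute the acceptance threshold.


U = k * uc = 1.64 * 1.674 = 2.74536
guard band g = w * U = 0.5 * 2.74536 = 1.37268
AL = USL - g = 80.02 - 1.37268
AL = 78.6473

78.6473


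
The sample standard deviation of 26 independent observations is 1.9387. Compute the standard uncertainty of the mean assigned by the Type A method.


u_A = s / sqrt(n)
u_A = 1.9387 / sqrt(26)
u_A = 1.9387 / 5.0990195
u_A = 0.3802

0.3802


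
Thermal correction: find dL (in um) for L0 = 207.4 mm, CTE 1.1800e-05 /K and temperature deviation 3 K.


dL = L * alpha * dT
= 207.4 * 1.1800e-05 * 3
= 0.0073420 mm
dL_um = 0.0073420 * 1000 = 7.3420 um

7.3420


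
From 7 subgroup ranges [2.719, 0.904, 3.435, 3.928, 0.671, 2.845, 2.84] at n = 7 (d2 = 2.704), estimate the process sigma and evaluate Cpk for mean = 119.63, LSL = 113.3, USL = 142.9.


R_bar = (2.719 + 0.904 + 3.435 + 3.928 + 0.671 + 2.845 + 2.84) / 7 = 2.4774286
sigma = R_bar / d2 = 2.4774286 / 2.704 = 0.9162088
Cp = (USL - LSL)/(6*sigma) = (142.9 - 113.3)/(6*0.9162088) = 5.3845
Cpu = (142.9 - 119.63)/(3*0.9162088) = 8.4660
Cpl = (119.63 - 113.3)/(3*0.9162088) = 2.3030
Cpk = min(Cpu, Cpl) = 2.3030

2.3030


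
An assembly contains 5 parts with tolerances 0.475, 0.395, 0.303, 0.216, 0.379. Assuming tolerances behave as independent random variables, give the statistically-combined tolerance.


RSS = sqrt(0.475^2 + 0.395^2 + 0.303^2 + 0.216^2 + 0.379^2)
= sqrt(0.663756)
= 0.8147

0.8147


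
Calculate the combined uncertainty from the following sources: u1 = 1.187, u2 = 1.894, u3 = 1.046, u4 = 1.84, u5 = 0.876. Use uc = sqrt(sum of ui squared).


uc = sqrt(1.187^2 + 1.894^2 + 1.046^2 + 1.84^2 + 0.876^2)
uc = sqrt(10.243297)
uc = 3.2005

3.2005


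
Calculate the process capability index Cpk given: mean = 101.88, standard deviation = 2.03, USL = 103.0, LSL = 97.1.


Cpu = (USL - mean) / (3*sigma) = (103.0 - 101.88) / (3*2.03) = 0.1839
Cpl = (mean - LSL) / (3*sigma) = (101.88 - 97.1) / (3*2.03) = 0.7849
Cpk = min(Cpu, Cpl) = 0.1839

0.1839


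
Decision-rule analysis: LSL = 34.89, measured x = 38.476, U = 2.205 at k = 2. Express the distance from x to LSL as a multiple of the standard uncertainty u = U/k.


u = U / k = 2.205 / 2 = 1.1025
margin = |LSL - x| = |34.89 - 38.476| = 3.586
z = margin / u = 3.586 / 1.1025
z = 3.2526

3.2526


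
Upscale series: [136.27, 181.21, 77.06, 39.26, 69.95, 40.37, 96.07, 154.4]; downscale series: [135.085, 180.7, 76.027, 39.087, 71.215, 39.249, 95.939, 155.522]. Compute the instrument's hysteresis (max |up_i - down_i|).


|136.27 - 135.085| = 1.1850
|181.21 - 180.7| = 0.5100
|77.06 - 76.027| = 1.0330
|39.26 - 39.087| = 0.1730
|69.95 - 71.215| = 1.2650
|40.37 - 39.249| = 1.1210
|96.07 - 95.939| = 0.1310
|154.4 - 155.522| = 1.1220
hysteresis = max(diffs) = 1.2650

1.2650


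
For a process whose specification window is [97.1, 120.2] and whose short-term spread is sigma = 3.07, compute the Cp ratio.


Cp = (USL - LSL) / (6 * sigma)
= (120.2 - 97.1) / (6 * 3.07)
= 23.1000 / 18.4200
= 1.2541

1.2541


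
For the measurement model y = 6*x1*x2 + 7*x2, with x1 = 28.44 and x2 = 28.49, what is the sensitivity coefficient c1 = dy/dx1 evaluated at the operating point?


y = 6*x1*x2 + 7*x2
dy/dx1 = 6*x2
Evaluate at x2 = 28.49: c1 = 6 * 28.49
c1 = 170.9400

170.9400


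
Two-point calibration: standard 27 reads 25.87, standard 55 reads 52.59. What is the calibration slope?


slope = (y2 - y1) / (x2 - x1)
= (52.59 - 25.87) / (55 - 27)
= 26.7200 / 28
= 0.9543

0.9543


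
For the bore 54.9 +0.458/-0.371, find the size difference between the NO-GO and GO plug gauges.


GO = nominal - lower_tol (smallest hole = maximum material condition)
GO = 54.9 - 0.371 = 54.529
NO-GO = nominal + upper_tol (largest hole = least material condition)
NO-GO = 54.9 + 0.458 = 55.358
spread = NO-GO - GO = 55.358 - 54.529 = 0.8290

0.8290


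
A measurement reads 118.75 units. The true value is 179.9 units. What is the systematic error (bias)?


Systematic error = measured - true
= 118.75 - 179.9
= -61.1500

-61.1500


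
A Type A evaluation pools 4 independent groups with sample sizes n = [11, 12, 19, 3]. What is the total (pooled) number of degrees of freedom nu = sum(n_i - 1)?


nu = sum_i (n_i - 1)
nu = ((11 - 1) + (12 - 1) + (19 - 1) + (3 - 1))
nu = 10 + 11 + 18 + 2
nu = 41

41


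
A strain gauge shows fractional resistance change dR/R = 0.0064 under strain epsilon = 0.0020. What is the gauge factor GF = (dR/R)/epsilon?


GF = (dR/R) / epsilon
= 0.0064 / 0.0020
= 3.2000

3.2000


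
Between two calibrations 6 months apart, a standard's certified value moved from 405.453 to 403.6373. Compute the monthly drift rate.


rate = (v2 - v1) / months
= (403.6373 - 405.453) / 6
= -1.8157 / 6
= -0.3026

-0.3026


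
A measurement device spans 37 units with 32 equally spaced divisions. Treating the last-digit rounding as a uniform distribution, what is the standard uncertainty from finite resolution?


resolution = range / divisions
resolution = 37 / 32 = 1.15625
u_res = resolution / (2*sqrt(3))
u_res = 1.15625 / 3.4641016
u_res = 0.3338

0.3338


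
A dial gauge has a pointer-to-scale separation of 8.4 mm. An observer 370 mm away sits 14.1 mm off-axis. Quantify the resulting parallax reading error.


error = h * offset / d
= 8.4 * 14.1 / 370
= 0.3201

0.3201


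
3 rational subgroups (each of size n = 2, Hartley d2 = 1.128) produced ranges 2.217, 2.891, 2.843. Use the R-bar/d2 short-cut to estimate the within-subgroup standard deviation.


R_bar = (2.217 + 2.891 + 2.843) / 3
R_bar = 7.951 / 3 = 2.6503333
sigma_hat = R_bar / d2 = 2.6503333 / 1.128 = 2.3496

2.3496


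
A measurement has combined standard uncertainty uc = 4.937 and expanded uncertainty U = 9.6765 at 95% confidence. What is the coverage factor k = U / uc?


k = U / uc
k = 9.6765 / 4.937
k = 1.96

1.96


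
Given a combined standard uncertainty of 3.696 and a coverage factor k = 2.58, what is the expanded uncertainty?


U = k * uc
U = 2.58 * 3.696
U = 9.5357

9.5357


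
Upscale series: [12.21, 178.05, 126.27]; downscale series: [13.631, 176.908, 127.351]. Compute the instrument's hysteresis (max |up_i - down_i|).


|12.21 - 13.631| = 1.4210
|178.05 - 176.908| = 1.1420
|126.27 - 127.351| = 1.0810
hysteresis = max(diffs) = 1.4210

1.4210


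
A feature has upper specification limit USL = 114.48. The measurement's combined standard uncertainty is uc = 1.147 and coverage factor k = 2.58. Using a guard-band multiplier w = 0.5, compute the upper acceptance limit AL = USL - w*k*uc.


U = k * uc = 2.58 * 1.147 = 2.95926
guard band g = w * U = 0.5 * 2.95926 = 1.47963
AL = USL - g = 114.48 - 1.47963
AL = 113.0004

113.0004


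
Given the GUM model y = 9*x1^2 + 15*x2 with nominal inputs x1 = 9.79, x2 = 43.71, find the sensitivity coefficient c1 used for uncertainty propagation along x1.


y = 9*x1^2 + 15*x2
dy/dx1 = 2*9*x1
Evaluate at x1 = 9.79: c1 = 18 * 9.79
c1 = 176.2200

176.2200


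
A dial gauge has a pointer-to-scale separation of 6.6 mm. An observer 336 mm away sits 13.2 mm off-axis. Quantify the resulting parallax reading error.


error = h * offset / d
= 6.6 * 13.2 / 336
= 0.2593

0.2593


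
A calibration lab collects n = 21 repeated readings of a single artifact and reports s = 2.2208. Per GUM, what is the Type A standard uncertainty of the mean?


u_A = s / sqrt(n)
u_A = 2.2208 / sqrt(21)
u_A = 2.2208 / 4.5825757
u_A = 0.4846

0.4846


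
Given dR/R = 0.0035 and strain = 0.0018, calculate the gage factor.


GF = (dR/R) / epsilon
= 0.0035 / 0.0018
= 1.9444

1.9444


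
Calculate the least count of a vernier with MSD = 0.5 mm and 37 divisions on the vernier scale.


LC = MSD / n_div
= 0.5 / 37
= 0.0135

0.0135


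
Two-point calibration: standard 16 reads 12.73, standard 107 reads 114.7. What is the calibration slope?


slope = (y2 - y1) / (x2 - x1)
= (114.7 - 12.73) / (107 - 16)
= 101.9700 / 91
= 1.1205

1.1205


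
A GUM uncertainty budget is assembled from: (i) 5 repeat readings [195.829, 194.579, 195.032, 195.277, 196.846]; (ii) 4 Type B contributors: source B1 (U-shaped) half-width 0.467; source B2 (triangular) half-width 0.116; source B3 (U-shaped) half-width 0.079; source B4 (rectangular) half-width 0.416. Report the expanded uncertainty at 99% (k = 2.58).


mean = (195.829 + 194.579 + 195.032 + 195.277 + 196.846) / 5 = 195.5126
s = sqrt(sum((x - mean)^2)/(n-1)) = 0.87122862
u_A = s / sqrt(n) = 0.87122862 / sqrt(5) = 0.38962528
u_B1 = 0.467 / sqrt(2) = 0.33021887
u_B2 = 0.116 / sqrt(6) = 0.047356802
u_B3 = 0.079 / sqrt(2) = 0.055861436
u_B4 = 0.416 / sqrt(3) = 0.24017771
uc = sqrt(0.38962528^2 + 0.33021887^2 + 0.047356802^2 + 0.055861436^2 + 0.24017771^2) = 0.56912289
U = k * uc = 2.58 * 0.56912289
U = 1.4683

1.4683


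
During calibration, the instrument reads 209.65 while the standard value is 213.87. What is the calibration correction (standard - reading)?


Correction = standard - reading
= 213.87 - 209.65
= 4.2200

4.2200


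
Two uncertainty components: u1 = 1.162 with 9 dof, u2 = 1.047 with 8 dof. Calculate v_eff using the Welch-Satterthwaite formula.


uc = sqrt(u1^2 + u2^2) = sqrt(1.162^2 + 1.047^2) = 1.5641141
v_eff = uc^4 / (u1^4/v1 + u2^4/v2)
= 1.5641141^4 / (1.162^4/9 + 1.047^4/8)
= 5.9851319 / 0.35278248
v_eff = 16.9655

16.9655


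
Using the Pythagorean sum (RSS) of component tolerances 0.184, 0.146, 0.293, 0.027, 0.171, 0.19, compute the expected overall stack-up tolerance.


RSS = sqrt(0.184^2 + 0.146^2 + 0.293^2 + 0.027^2 + 0.171^2 + 0.19^2)
= sqrt(0.207091)
= 0.4551

0.4551


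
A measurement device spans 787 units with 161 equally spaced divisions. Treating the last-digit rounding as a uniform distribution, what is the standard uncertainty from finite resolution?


resolution = range / divisions
resolution = 787 / 161 = 4.8881988
u_res = resolution / (2*sqrt(3))
u_res = 4.8881988 / 3.4641016
u_res = 1.4111

1.4111


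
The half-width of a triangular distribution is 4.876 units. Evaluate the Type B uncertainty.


u_B = half_width / sqrt(6)
u_B = 4.876 / 2.4494897
u_B = 1.9906

1.9906


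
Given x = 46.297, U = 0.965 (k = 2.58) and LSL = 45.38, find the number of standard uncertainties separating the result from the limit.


u = U / k = 0.965 / 2.58 = 0.37403101
margin = |LSL - x| = |45.38 - 46.297| = 0.917
z = margin / u = 0.917 / 0.37403101
z = 2.4517

2.4517


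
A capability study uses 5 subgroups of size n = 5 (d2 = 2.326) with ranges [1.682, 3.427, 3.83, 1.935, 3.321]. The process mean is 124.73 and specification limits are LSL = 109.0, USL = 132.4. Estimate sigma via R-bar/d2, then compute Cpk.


R_bar = (1.682 + 3.427 + 3.83 + 1.935 + 3.321) / 5 = 2.839
sigma = R_bar / d2 = 2.839 / 2.326 = 1.2205503
Cp = (USL - LSL)/(6*sigma) = (132.4 - 109.0)/(6*1.2205503) = 3.1953
Cpu = (132.4 - 124.73)/(3*1.2205503) = 2.0947
Cpl = (124.73 - 109.0)/(3*1.2205503) = 4.2959
Cpk = min(Cpu, Cpl) = 2.0947

2.0947


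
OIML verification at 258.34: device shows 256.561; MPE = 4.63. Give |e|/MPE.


e = indication - reference = 256.561 - 258.34 = -1.7790
|e| = 1.7790
ratio = |e| / MPE = 1.7790 / 4.63
ratio = 0.3842

0.3842


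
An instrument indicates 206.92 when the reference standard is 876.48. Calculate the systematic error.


Systematic error = measured - true
= 206.92 - 876.48
= -669.5600

-669.5600


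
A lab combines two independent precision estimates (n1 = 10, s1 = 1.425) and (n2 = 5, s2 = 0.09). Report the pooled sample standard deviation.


s_p = sqrt(((n1-1)*s1^2 + (n2-1)*s2^2) / (n1+n2-2))
numerator = (10-1)*1.425^2 + (5-1)*0.09^2 = 18.275625 + 0.0324 = 18.308025
denominator = 10 + 5 - 2 = 13
s_p^2 = 18.308025 / 13 = 1.4083096
s_p = sqrt(1.4083096) = 1.1867

1.1867


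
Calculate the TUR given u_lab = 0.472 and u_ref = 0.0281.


TUR = u_lab / u_ref
= 0.472 / 0.0281
= 16.7972

16.7972
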